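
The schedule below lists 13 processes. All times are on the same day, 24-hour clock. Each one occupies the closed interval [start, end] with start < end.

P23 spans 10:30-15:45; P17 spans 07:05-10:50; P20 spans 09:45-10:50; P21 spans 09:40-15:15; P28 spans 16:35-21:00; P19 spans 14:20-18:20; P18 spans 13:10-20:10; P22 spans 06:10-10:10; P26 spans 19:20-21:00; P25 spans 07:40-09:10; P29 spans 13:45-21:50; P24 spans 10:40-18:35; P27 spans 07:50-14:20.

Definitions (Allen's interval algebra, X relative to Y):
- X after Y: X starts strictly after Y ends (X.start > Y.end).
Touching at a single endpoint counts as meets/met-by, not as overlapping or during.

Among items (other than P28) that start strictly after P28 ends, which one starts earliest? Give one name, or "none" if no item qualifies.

Target P28 = [16:35, 21:00].
P17 [07:05, 10:50] → before → excluded.
P18 [13:10, 20:10] → overlaps → excluded.
P19 [14:20, 18:20] → overlaps → excluded.
P20 [09:45, 10:50] → before → excluded.
P21 [09:40, 15:15] → before → excluded.
P22 [06:10, 10:10] → before → excluded.
P23 [10:30, 15:45] → before → excluded.
P24 [10:40, 18:35] → overlaps → excluded.
P25 [07:40, 09:10] → before → excluded.
P26 [19:20, 21:00] → finishes → excluded.
P27 [07:50, 14:20] → before → excluded.
P29 [13:45, 21:50] → contains → excluded.
No candidates → none.

none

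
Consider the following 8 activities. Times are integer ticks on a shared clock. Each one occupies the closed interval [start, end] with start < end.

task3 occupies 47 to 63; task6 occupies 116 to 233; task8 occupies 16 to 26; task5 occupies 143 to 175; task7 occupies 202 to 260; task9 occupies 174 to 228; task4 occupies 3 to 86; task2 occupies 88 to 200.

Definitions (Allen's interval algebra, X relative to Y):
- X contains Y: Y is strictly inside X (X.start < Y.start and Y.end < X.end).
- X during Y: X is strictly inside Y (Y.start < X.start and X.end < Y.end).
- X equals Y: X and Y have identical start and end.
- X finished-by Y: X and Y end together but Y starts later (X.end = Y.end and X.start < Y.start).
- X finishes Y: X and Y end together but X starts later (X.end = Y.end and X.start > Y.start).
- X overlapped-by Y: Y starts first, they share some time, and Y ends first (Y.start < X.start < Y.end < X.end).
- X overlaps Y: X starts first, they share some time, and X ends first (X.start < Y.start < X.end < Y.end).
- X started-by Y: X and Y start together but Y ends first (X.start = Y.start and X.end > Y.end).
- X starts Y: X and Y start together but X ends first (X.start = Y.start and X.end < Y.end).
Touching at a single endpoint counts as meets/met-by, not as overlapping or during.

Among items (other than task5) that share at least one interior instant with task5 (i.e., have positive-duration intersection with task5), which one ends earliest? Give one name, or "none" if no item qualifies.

task2

Target task5 = [143, 175].
task2 [88, 200] → contains → candidate.
task3 [47, 63] → before → excluded.
task4 [3, 86] → before → excluded.
task6 [116, 233] → contains → candidate.
task7 [202, 260] → after → excluded.
task8 [16, 26] → before → excluded.
task9 [174, 228] → overlapped-by → candidate.
Among candidates, earliest end is 200 → task2.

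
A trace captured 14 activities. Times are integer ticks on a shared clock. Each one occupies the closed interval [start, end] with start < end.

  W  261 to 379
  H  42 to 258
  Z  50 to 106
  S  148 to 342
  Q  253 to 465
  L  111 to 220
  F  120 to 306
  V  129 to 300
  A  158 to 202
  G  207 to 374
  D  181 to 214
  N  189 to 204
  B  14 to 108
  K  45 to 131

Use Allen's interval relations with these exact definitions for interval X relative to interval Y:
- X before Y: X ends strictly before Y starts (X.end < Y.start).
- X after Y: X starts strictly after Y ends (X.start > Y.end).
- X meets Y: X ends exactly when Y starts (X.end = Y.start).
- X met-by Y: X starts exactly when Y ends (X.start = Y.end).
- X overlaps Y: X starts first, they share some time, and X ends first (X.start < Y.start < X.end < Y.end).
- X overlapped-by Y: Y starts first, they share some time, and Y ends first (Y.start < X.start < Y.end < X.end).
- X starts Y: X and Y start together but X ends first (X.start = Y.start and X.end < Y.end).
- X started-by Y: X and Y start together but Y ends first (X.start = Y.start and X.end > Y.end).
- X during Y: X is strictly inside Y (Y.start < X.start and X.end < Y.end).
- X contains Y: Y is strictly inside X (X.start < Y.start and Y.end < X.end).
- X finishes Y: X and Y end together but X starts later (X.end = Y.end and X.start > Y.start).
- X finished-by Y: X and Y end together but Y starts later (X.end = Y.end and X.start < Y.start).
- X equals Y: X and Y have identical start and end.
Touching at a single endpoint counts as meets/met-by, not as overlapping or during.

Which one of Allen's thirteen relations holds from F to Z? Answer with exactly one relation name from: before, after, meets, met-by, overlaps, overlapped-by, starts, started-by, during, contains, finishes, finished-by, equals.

F = [120, 306]; Z = [50, 106].
Compare endpoints: F.start > Z.start, F.start > Z.end, F.end > Z.start, F.end > Z.end.
That pattern is 'after'.

after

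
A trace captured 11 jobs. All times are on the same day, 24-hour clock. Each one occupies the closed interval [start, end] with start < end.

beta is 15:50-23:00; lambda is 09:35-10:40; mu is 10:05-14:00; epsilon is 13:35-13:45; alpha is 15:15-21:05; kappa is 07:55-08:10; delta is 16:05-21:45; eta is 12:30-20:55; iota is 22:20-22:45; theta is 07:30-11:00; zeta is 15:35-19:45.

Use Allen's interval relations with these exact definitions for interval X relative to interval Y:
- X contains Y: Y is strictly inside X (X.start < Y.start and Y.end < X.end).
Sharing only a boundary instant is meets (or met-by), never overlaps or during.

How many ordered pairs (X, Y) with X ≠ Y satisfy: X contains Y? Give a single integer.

8

Checking all 110 ordered pairs for relation 'contains'; matching pairs in alphabetical order:
(alpha, zeta): alpha contains zeta ✓
(beta, delta): beta contains delta ✓
(beta, iota): beta contains iota ✓
(eta, epsilon): eta contains epsilon ✓
(eta, zeta): eta contains zeta ✓
(mu, epsilon): mu contains epsilon ✓
(theta, kappa): theta contains kappa ✓
(theta, lambda): theta contains lambda ✓
Count: 8.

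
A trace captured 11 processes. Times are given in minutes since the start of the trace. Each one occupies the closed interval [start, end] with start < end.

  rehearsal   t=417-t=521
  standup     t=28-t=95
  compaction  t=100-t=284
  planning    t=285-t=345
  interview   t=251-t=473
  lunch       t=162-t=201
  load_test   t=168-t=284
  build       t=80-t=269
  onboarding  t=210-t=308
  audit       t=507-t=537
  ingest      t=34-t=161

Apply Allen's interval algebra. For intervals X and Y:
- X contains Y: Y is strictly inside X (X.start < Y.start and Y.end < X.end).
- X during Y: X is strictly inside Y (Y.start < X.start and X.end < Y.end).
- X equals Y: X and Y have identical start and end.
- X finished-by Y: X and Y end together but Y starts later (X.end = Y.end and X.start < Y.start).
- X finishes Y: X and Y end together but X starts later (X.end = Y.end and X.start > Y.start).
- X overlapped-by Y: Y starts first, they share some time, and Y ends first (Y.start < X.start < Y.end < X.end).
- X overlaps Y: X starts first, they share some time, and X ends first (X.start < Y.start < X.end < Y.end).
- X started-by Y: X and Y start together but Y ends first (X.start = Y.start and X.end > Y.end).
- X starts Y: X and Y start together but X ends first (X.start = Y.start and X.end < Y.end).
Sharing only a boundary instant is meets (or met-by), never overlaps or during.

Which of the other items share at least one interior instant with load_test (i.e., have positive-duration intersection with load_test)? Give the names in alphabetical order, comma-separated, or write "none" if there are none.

build, compaction, interview, lunch, onboarding

Target load_test = [t=168, t=284].
audit [t=507, t=537] → after → no.
build [t=80, t=269] → overlaps → yes.
compaction [t=100, t=284] → finished-by → yes.
ingest [t=34, t=161] → before → no.
interview [t=251, t=473] → overlapped-by → yes.
lunch [t=162, t=201] → overlaps → yes.
onboarding [t=210, t=308] → overlapped-by → yes.
planning [t=285, t=345] → after → no.
rehearsal [t=417, t=521] → after → no.
standup [t=28, t=95] → before → no.
Result: build, compaction, interview, lunch, onboarding.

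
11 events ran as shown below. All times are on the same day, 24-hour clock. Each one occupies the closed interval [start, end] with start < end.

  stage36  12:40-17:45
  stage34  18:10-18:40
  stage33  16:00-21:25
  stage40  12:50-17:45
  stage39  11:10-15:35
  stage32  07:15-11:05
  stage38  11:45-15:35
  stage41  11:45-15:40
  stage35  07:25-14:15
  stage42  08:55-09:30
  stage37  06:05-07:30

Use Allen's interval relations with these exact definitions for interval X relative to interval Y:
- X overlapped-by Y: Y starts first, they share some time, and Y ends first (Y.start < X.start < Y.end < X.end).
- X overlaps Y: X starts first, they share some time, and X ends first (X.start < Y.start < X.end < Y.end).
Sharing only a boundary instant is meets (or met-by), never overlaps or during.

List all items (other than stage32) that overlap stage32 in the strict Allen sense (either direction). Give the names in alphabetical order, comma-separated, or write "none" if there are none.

stage35, stage37

Target stage32 = [07:15, 11:05].
stage33 [16:00, 21:25] → after → no.
stage34 [18:10, 18:40] → after → no.
stage35 [07:25, 14:15] → overlapped-by → yes.
stage36 [12:40, 17:45] → after → no.
stage37 [06:05, 07:30] → overlaps → yes.
stage38 [11:45, 15:35] → after → no.
stage39 [11:10, 15:35] → after → no.
stage40 [12:50, 17:45] → after → no.
stage41 [11:45, 15:40] → after → no.
stage42 [08:55, 09:30] → during → no.
Result: stage35, stage37.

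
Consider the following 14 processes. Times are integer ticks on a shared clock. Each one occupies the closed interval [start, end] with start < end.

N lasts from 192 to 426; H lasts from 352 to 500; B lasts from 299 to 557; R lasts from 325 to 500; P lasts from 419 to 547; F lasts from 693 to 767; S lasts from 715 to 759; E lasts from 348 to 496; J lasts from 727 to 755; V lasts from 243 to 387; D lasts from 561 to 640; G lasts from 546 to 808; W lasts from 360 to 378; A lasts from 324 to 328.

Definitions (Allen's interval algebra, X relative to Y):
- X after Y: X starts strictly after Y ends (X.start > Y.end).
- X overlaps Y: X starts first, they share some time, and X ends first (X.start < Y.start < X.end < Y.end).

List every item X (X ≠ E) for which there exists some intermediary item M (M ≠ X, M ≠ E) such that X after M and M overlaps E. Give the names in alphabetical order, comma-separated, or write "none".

D, F, G, J, P, S

Target E = [348, 496].
Intermediaries M with M overlaps E: N, V.
Via N — items with X after N: D, F, G, J, S.
Via V — items with X after V: D, F, G, J, P, S.
Union: D, F, G, J, P, S.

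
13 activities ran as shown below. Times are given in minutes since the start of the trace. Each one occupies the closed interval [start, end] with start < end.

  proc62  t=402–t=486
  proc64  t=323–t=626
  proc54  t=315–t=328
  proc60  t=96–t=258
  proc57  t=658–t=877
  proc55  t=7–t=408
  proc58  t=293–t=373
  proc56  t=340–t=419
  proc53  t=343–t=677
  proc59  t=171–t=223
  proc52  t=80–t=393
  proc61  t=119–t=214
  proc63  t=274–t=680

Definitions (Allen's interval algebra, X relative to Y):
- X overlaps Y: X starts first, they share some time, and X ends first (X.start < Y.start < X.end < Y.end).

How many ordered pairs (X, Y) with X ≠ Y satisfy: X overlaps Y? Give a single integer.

19

Checking all 156 ordered pairs for relation 'overlaps'; matching pairs in alphabetical order:
(proc52, proc53): proc52 overlaps proc53 ✓
(proc52, proc56): proc52 overlaps proc56 ✓
(proc52, proc63): proc52 overlaps proc63 ✓
(proc52, proc64): proc52 overlaps proc64 ✓
(proc53, proc57): proc53 overlaps proc57 ✓
(proc54, proc64): proc54 overlaps proc64 ✓
(proc55, proc53): proc55 overlaps proc53 ✓
(proc55, proc56): proc55 overlaps proc56 ✓
(proc55, proc62): proc55 overlaps proc62 ✓
(proc55, proc63): proc55 overlaps proc63 ✓
(proc55, proc64): proc55 overlaps proc64 ✓
(proc56, proc53): proc56 overlaps proc53 ✓
(proc56, proc62): proc56 overlaps proc62 ✓
(proc58, proc53): proc58 overlaps proc53 ✓
(proc58, proc56): proc58 overlaps proc56 ✓
(proc58, proc64): proc58 overlaps proc64 ✓
(proc61, proc59): proc61 overlaps proc59 ✓
(proc63, proc57): proc63 overlaps proc57 ✓
(proc64, proc53): proc64 overlaps proc53 ✓
Count: 19.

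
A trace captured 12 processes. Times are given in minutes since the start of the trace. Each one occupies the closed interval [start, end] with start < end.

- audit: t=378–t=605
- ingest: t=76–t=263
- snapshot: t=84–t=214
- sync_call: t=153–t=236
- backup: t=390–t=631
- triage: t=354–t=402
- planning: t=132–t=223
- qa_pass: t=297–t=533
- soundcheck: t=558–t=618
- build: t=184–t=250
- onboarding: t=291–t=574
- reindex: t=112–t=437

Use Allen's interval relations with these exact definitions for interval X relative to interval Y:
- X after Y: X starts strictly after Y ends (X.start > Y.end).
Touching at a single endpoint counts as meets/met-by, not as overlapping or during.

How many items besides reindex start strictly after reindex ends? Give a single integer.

1

Target reindex = [t=112, t=437].
audit [t=378, t=605] → overlapped-by → no.
backup [t=390, t=631] → overlapped-by → no.
build [t=184, t=250] → during → no.
ingest [t=76, t=263] → overlaps → no.
onboarding [t=291, t=574] → overlapped-by → no.
planning [t=132, t=223] → during → no.
qa_pass [t=297, t=533] → overlapped-by → no.
snapshot [t=84, t=214] → overlaps → no.
soundcheck [t=558, t=618] → after → counts.
sync_call [t=153, t=236] → during → no.
triage [t=354, t=402] → during → no.
Total: 1.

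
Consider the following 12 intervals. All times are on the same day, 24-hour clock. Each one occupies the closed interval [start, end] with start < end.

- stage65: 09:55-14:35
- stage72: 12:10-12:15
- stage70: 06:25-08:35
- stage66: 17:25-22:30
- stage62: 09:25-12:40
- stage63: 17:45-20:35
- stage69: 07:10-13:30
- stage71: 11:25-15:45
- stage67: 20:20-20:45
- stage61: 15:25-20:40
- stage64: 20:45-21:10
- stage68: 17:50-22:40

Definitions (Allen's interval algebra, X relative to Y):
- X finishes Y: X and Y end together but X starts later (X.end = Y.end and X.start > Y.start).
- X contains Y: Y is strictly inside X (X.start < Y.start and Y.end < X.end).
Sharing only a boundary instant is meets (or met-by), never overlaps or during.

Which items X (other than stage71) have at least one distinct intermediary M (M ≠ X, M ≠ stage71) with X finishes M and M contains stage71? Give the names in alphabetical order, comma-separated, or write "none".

Target stage71 = [11:25, 15:45].
Intermediaries M with M contains stage71: none.
Union: none.

none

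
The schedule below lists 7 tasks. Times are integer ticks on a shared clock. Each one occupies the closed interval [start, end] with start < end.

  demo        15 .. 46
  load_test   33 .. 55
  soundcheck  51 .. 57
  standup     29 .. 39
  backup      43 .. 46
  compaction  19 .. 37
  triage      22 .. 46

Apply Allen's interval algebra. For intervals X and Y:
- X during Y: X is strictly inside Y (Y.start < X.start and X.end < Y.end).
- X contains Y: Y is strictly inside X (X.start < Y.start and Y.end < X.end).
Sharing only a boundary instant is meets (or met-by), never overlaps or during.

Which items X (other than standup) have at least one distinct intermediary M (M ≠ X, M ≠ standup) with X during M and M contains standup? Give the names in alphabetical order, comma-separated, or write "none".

compaction

Target standup = [29, 39].
Intermediaries M with M contains standup: demo, triage.
Via demo — items with X during demo: compaction.
Via triage — items with X during triage: none.
Union: compaction.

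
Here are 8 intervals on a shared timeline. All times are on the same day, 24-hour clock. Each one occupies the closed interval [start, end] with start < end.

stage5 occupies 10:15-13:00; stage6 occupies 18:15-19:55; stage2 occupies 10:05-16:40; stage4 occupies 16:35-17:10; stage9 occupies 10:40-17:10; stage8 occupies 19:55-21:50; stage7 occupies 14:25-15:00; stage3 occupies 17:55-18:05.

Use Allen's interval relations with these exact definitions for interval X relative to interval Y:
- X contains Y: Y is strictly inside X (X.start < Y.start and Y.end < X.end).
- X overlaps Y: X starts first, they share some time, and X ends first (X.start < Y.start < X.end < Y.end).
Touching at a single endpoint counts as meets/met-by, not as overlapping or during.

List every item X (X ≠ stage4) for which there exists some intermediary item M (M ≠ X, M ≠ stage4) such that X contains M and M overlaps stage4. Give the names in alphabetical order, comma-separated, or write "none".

Target stage4 = [16:35, 17:10].
Intermediaries M with M overlaps stage4: stage2.
Via stage2 — items with X contains stage2: none.
Union: none.

none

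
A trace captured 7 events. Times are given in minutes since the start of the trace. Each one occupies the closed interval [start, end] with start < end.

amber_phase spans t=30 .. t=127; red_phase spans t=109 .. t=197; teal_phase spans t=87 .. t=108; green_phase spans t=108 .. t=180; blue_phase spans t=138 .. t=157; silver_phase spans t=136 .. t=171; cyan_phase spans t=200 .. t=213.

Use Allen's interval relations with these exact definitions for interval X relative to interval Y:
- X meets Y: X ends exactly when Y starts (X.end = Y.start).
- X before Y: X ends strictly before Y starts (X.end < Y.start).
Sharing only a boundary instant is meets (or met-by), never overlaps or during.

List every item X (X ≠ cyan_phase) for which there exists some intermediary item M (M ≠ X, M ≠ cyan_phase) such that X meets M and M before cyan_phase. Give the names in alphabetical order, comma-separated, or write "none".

teal_phase

Target cyan_phase = [t=200, t=213].
Intermediaries M with M before cyan_phase: amber_phase, blue_phase, green_phase, red_phase, silver_phase, teal_phase.
Via amber_phase — items with X meets amber_phase: none.
Via blue_phase — items with X meets blue_phase: none.
Via green_phase — items with X meets green_phase: teal_phase.
Via red_phase — items with X meets red_phase: none.
Via silver_phase — items with X meets silver_phase: none.
Via teal_phase — items with X meets teal_phase: none.
Union: teal_phase.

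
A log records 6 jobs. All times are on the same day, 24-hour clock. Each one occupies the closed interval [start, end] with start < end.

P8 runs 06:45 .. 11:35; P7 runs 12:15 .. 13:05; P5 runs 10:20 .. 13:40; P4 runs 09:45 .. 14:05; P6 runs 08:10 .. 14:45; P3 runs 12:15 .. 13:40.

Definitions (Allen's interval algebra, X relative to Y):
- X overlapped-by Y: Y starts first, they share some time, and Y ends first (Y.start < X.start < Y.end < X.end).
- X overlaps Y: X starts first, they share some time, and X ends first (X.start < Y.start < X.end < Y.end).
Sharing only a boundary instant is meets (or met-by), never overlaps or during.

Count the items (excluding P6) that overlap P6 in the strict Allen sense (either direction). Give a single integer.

Target P6 = [08:10, 14:45].
P3 [12:15, 13:40] → during → no.
P4 [09:45, 14:05] → during → no.
P5 [10:20, 13:40] → during → no.
P7 [12:15, 13:05] → during → no.
P8 [06:45, 11:35] → overlaps → counts.
Total: 1.

1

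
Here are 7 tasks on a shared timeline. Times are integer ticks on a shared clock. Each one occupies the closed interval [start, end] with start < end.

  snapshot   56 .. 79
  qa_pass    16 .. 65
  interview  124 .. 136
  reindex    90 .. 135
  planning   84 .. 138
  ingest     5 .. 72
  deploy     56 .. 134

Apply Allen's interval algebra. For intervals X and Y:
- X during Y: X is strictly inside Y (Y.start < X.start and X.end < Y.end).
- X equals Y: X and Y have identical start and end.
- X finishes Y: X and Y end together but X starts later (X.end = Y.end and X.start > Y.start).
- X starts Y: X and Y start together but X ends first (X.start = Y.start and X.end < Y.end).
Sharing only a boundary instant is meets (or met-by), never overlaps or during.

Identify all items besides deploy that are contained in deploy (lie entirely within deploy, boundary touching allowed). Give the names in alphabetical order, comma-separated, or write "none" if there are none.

Target deploy = [56, 134].
ingest [5, 72] → overlaps → no.
interview [124, 136] → overlapped-by → no.
planning [84, 138] → overlapped-by → no.
qa_pass [16, 65] → overlaps → no.
reindex [90, 135] → overlapped-by → no.
snapshot [56, 79] → starts → yes.
Result: snapshot.

snapshot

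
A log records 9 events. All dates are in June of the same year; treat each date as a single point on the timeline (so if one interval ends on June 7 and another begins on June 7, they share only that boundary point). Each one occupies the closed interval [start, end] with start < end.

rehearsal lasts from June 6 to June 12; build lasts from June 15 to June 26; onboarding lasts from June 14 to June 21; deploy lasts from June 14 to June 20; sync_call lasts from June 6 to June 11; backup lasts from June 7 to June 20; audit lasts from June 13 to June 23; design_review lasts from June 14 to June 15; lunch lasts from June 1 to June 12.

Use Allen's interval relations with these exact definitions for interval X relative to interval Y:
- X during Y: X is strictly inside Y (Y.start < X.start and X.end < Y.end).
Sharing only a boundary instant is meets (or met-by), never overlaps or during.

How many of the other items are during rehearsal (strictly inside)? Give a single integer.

Target rehearsal = [June 6, June 12].
audit [June 13, June 23] → after → no.
backup [June 7, June 20] → overlapped-by → no.
build [June 15, June 26] → after → no.
deploy [June 14, June 20] → after → no.
design_review [June 14, June 15] → after → no.
lunch [June 1, June 12] → finished-by → no.
onboarding [June 14, June 21] → after → no.
sync_call [June 6, June 11] → starts → no.
Total: 0.

0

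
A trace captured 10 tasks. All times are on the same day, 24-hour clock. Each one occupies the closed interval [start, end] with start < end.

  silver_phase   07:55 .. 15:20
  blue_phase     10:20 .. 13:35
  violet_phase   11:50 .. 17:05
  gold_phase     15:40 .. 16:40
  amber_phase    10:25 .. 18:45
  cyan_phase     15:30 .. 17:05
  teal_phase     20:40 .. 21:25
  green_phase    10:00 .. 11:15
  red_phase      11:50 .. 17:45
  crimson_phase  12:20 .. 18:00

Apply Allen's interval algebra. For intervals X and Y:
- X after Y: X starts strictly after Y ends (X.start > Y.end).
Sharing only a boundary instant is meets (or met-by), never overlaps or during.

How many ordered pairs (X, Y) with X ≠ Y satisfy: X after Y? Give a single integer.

Checking all 90 ordered pairs for relation 'after'; matching pairs in alphabetical order:
(crimson_phase, green_phase): crimson_phase after green_phase ✓
(cyan_phase, blue_phase): cyan_phase after blue_phase ✓
(cyan_phase, green_phase): cyan_phase after green_phase ✓
(cyan_phase, silver_phase): cyan_phase after silver_phase ✓
(gold_phase, blue_phase): gold_phase after blue_phase ✓
(gold_phase, green_phase): gold_phase after green_phase ✓
(gold_phase, silver_phase): gold_phase after silver_phase ✓
(red_phase, green_phase): red_phase after green_phase ✓
(teal_phase, amber_phase): teal_phase after amber_phase ✓
(teal_phase, blue_phase): teal_phase after blue_phase ✓
(teal_phase, crimson_phase): teal_phase after crimson_phase ✓
(teal_phase, cyan_phase): teal_phase after cyan_phase ✓
(teal_phase, gold_phase): teal_phase after gold_phase ✓
(teal_phase, green_phase): teal_phase after green_phase ✓
(teal_phase, red_phase): teal_phase after red_phase ✓
(teal_phase, silver_phase): teal_phase after silver_phase ✓
(teal_phase, violet_phase): teal_phase after violet_phase ✓
(violet_phase, green_phase): violet_phase after green_phase ✓
Count: 18.

18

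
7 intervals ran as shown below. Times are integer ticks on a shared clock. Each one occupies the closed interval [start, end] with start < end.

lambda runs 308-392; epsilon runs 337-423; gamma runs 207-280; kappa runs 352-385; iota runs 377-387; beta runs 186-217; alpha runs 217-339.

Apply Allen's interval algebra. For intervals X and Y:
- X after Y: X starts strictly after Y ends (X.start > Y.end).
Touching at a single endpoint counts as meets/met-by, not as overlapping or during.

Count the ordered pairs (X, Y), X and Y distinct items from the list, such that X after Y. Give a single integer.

Checking all 42 ordered pairs for relation 'after'; matching pairs in alphabetical order:
(epsilon, beta): epsilon after beta ✓
(epsilon, gamma): epsilon after gamma ✓
(iota, alpha): iota after alpha ✓
(iota, beta): iota after beta ✓
(iota, gamma): iota after gamma ✓
(kappa, alpha): kappa after alpha ✓
(kappa, beta): kappa after beta ✓
(kappa, gamma): kappa after gamma ✓
(lambda, beta): lambda after beta ✓
(lambda, gamma): lambda after gamma ✓
Count: 10.

10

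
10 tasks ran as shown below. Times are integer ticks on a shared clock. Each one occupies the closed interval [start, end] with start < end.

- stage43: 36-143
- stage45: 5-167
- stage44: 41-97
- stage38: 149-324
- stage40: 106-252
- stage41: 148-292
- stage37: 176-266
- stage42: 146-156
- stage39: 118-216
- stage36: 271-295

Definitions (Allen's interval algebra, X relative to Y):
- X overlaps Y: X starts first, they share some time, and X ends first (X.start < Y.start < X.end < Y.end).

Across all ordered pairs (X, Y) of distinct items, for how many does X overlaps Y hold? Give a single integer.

16

Checking all 90 ordered pairs for relation 'overlaps'; matching pairs in alphabetical order:
(stage39, stage37): stage39 overlaps stage37 ✓
(stage39, stage38): stage39 overlaps stage38 ✓
(stage39, stage41): stage39 overlaps stage41 ✓
(stage40, stage37): stage40 overlaps stage37 ✓
(stage40, stage38): stage40 overlaps stage38 ✓
(stage40, stage41): stage40 overlaps stage41 ✓
(stage41, stage36): stage41 overlaps stage36 ✓
(stage41, stage38): stage41 overlaps stage38 ✓
(stage42, stage38): stage42 overlaps stage38 ✓
(stage42, stage41): stage42 overlaps stage41 ✓
(stage43, stage39): stage43 overlaps stage39 ✓
(stage43, stage40): stage43 overlaps stage40 ✓
(stage45, stage38): stage45 overlaps stage38 ✓
(stage45, stage39): stage45 overlaps stage39 ✓
(stage45, stage40): stage45 overlaps stage40 ✓
(stage45, stage41): stage45 overlaps stage41 ✓
Count: 16.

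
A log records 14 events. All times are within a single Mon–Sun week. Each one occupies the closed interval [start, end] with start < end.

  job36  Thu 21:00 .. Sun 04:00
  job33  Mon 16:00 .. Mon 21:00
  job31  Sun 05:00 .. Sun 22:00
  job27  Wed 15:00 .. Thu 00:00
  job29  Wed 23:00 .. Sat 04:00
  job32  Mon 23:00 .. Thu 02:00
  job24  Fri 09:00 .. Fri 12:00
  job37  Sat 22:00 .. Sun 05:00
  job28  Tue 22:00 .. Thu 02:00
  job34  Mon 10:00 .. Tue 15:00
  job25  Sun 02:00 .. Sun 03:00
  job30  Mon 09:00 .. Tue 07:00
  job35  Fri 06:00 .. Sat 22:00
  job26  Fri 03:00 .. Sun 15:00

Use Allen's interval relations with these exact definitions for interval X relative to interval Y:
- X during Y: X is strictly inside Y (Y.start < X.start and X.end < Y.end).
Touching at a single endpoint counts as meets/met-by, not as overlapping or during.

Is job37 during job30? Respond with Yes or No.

No

job37 = [Sat 22:00, Sun 05:00], job30 = [Mon 09:00, Tue 07:00].
Actual relation of job37 to job30: after.
Asked whether 'during' holds → No.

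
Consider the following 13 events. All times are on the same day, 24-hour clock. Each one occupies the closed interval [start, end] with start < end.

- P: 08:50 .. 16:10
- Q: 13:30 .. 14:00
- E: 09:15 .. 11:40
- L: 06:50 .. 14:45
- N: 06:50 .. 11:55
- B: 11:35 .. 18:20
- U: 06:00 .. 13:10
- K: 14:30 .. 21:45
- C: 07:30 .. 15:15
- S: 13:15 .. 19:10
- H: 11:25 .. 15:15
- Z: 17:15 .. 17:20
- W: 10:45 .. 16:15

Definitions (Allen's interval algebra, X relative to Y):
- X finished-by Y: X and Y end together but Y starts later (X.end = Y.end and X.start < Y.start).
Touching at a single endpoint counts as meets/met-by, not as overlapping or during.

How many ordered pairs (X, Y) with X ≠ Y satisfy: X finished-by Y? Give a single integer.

1

Checking all 156 ordered pairs for relation 'finished-by'; matching pairs in alphabetical order:
(C, H): C finished-by H ✓
Count: 1.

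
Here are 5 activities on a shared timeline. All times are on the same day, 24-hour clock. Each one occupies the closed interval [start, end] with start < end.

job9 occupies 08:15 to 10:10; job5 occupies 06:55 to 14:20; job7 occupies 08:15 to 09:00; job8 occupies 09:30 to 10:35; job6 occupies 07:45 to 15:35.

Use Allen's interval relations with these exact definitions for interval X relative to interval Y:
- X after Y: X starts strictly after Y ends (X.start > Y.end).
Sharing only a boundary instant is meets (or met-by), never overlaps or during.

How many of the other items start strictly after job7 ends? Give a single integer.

Target job7 = [08:15, 09:00].
job5 [06:55, 14:20] → contains → no.
job6 [07:45, 15:35] → contains → no.
job8 [09:30, 10:35] → after → counts.
job9 [08:15, 10:10] → started-by → no.
Total: 1.

1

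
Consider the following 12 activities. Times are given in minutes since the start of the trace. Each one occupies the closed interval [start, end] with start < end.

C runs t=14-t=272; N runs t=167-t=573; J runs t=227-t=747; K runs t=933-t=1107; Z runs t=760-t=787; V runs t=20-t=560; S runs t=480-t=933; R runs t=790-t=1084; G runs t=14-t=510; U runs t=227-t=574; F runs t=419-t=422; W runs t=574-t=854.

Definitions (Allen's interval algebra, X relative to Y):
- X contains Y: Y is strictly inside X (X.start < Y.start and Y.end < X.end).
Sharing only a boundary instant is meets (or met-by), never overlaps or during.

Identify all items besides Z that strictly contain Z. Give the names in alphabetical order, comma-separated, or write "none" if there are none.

Target Z = [t=760, t=787].
C [t=14, t=272] → before → no.
F [t=419, t=422] → before → no.
G [t=14, t=510] → before → no.
J [t=227, t=747] → before → no.
K [t=933, t=1107] → after → no.
N [t=167, t=573] → before → no.
R [t=790, t=1084] → after → no.
S [t=480, t=933] → contains → yes.
U [t=227, t=574] → before → no.
V [t=20, t=560] → before → no.
W [t=574, t=854] → contains → yes.
Result: S, W.

S, W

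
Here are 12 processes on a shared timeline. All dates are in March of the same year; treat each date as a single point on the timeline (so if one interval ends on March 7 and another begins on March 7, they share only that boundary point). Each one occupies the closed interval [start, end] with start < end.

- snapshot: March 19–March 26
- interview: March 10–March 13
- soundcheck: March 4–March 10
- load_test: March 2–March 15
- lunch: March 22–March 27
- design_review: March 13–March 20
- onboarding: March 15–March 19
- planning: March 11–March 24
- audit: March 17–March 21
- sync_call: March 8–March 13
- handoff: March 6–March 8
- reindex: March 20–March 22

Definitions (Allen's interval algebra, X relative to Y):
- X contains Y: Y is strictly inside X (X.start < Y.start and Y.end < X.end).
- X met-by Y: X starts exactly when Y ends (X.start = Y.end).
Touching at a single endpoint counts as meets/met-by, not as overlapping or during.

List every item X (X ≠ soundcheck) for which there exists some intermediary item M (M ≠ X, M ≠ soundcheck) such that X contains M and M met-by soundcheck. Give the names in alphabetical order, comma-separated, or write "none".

Target soundcheck = [March 4, March 10].
Intermediaries M with M met-by soundcheck: interview.
Via interview — items with X contains interview: load_test.
Union: load_test.

load_test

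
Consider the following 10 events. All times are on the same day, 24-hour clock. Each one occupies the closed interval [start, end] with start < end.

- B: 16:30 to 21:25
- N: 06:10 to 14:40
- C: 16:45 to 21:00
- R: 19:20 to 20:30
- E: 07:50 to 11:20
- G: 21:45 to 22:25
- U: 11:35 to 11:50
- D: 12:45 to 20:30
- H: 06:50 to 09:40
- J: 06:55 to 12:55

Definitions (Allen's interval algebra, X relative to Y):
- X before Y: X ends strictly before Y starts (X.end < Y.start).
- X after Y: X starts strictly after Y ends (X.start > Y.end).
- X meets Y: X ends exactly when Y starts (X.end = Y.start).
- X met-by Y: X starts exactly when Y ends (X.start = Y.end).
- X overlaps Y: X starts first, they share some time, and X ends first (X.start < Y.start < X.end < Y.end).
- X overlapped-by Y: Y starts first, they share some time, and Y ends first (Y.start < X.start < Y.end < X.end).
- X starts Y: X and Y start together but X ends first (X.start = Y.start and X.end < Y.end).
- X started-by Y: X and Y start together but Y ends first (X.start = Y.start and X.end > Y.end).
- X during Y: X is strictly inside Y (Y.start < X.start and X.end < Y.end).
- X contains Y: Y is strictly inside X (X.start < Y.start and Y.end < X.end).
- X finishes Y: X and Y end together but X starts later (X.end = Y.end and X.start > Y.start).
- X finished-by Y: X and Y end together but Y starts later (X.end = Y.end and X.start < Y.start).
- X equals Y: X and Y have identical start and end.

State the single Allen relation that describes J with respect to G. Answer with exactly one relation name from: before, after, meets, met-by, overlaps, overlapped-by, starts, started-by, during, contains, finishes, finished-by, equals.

before

J = [06:55, 12:55]; G = [21:45, 22:25].
Compare endpoints: J.start < G.start, J.start < G.end, J.end < G.start, J.end < G.end.
That pattern is 'before'.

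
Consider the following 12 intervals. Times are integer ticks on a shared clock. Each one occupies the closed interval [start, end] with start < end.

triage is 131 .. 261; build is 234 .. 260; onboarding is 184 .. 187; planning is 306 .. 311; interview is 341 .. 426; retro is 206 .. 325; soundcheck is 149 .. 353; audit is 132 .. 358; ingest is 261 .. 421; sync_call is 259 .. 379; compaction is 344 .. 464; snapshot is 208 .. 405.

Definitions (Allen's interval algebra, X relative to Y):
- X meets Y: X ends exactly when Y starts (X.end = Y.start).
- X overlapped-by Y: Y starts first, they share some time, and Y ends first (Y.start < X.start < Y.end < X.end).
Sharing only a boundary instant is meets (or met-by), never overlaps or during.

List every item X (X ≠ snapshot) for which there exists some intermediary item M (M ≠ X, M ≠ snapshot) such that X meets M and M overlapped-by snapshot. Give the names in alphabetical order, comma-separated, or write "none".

triage

Target snapshot = [208, 405].
Intermediaries M with M overlapped-by snapshot: compaction, ingest, interview.
Via compaction — items with X meets compaction: none.
Via ingest — items with X meets ingest: triage.
Via interview — items with X meets interview: none.
Union: triage.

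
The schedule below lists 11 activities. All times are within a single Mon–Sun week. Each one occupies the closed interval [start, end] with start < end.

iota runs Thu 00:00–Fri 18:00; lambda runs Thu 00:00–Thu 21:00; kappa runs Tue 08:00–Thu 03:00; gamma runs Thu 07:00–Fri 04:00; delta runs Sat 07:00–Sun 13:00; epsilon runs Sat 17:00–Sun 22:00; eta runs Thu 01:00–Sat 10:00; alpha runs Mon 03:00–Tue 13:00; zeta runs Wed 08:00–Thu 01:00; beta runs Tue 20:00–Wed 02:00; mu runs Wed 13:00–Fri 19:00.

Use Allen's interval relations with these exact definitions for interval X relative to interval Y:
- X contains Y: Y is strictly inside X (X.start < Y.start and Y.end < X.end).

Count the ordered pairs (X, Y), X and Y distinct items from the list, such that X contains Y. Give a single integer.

Checking all 110 ordered pairs for relation 'contains'; matching pairs in alphabetical order:
(eta, gamma): eta contains gamma ✓
(iota, gamma): iota contains gamma ✓
(kappa, beta): kappa contains beta ✓
(kappa, zeta): kappa contains zeta ✓
(mu, gamma): mu contains gamma ✓
(mu, iota): mu contains iota ✓
(mu, lambda): mu contains lambda ✓
Count: 7.

7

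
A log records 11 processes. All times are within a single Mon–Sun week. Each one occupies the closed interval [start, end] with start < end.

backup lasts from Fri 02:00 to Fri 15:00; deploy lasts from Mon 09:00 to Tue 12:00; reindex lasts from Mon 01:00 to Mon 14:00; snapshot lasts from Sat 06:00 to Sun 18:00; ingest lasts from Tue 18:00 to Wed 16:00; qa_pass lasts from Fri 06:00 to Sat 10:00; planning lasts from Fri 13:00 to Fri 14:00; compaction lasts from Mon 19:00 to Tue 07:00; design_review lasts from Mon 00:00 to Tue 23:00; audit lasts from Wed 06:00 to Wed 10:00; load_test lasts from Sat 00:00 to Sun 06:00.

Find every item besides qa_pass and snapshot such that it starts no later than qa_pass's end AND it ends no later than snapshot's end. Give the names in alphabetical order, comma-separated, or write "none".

Conditions: its start is no later than qa_pass's end (X.start <= Sat 10:00) AND its end is no later than snapshot's end (X.end <= Sun 18:00).
audit: start Wed 06:00 <= Sat 10:00? ✓; end Wed 10:00 <= Sun 18:00? ✓ → yes.
backup: start Fri 02:00 <= Sat 10:00? ✓; end Fri 15:00 <= Sun 18:00? ✓ → yes.
compaction: start Mon 19:00 <= Sat 10:00? ✓; end Tue 07:00 <= Sun 18:00? ✓ → yes.
deploy: start Mon 09:00 <= Sat 10:00? ✓; end Tue 12:00 <= Sun 18:00? ✓ → yes.
design_review: start Mon 00:00 <= Sat 10:00? ✓; end Tue 23:00 <= Sun 18:00? ✓ → yes.
ingest: start Tue 18:00 <= Sat 10:00? ✓; end Wed 16:00 <= Sun 18:00? ✓ → yes.
load_test: start Sat 00:00 <= Sat 10:00? ✓; end Sun 06:00 <= Sun 18:00? ✓ → yes.
planning: start Fri 13:00 <= Sat 10:00? ✓; end Fri 14:00 <= Sun 18:00? ✓ → yes.
reindex: start Mon 01:00 <= Sat 10:00? ✓; end Mon 14:00 <= Sun 18:00? ✓ → yes.
Result: audit, backup, compaction, deploy, design_review, ingest, load_test, planning, reindex.

audit, backup, compaction, deploy, design_review, ingest, load_test, planning, reindex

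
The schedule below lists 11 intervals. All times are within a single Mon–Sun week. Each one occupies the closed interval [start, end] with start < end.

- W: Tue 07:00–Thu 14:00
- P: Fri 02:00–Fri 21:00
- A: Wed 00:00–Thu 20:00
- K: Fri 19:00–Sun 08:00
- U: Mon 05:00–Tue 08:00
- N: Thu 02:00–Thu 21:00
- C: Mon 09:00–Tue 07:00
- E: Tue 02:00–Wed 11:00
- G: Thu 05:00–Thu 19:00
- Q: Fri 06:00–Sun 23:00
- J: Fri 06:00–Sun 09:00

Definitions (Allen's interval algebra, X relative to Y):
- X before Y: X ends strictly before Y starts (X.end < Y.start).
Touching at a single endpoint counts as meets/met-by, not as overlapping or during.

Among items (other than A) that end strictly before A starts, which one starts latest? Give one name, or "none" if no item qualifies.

Target A = [Wed 00:00, Thu 20:00].
C [Mon 09:00, Tue 07:00] → before → candidate.
E [Tue 02:00, Wed 11:00] → overlaps → excluded.
G [Thu 05:00, Thu 19:00] → during → excluded.
J [Fri 06:00, Sun 09:00] → after → excluded.
K [Fri 19:00, Sun 08:00] → after → excluded.
N [Thu 02:00, Thu 21:00] → overlapped-by → excluded.
P [Fri 02:00, Fri 21:00] → after → excluded.
Q [Fri 06:00, Sun 23:00] → after → excluded.
U [Mon 05:00, Tue 08:00] → before → candidate.
W [Tue 07:00, Thu 14:00] → overlaps → excluded.
Among candidates, latest start is Mon 09:00 → C.

C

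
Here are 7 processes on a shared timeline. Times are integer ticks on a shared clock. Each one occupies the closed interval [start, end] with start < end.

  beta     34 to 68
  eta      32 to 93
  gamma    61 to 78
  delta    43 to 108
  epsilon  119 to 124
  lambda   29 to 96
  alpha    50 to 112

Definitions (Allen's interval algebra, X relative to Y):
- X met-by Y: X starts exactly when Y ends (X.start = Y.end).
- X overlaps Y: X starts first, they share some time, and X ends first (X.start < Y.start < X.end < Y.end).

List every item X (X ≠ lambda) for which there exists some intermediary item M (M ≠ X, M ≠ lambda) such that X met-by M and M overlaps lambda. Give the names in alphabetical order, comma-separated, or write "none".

Target lambda = [29, 96].
Intermediaries M with M overlaps lambda: none.
Union: none.

none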